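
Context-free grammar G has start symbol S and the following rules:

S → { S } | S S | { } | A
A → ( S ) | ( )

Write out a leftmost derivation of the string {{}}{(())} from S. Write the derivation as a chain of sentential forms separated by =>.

S => SS   [S → S S]
SS => {S}S   [S → { S }]
{S}S => {{}}S   [S → { }]
{{}}S => {{}}{S}   [S → { S }]
{{}}{S} => {{}}{A}   [S → A]
{{}}{A} => {{}}{(S)}   [A → ( S )]
{{}}{(S)} => {{}}{(A)}   [S → A]
{{}}{(A)} => {{}}{(())}   [A → ( )]

S=>SS=>{S}S=>{{}}S=>{{}}{S}=>{{}}{A}=>{{}}{(S)}=>{{}}{(A)}=>{{}}{(())}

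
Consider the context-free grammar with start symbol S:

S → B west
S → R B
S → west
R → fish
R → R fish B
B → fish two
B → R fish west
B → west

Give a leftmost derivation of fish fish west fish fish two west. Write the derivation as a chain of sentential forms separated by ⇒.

S ⇒ R B   [S → R B]
R B ⇒ R fish B B   [R → R fish B]
R fish B B ⇒ R fish B fish B B   [R → R fish B]
R fish B fish B B ⇒ fish fish B fish B B   [R → fish]
fish fish B fish B B ⇒ fish fish west fish B B   [B → west]
fish fish west fish B B ⇒ fish fish west fish fish two B   [B → fish two]
fish fish west fish fish two B ⇒ fish fish west fish fish two west   [B → west]

S ⇒ R B ⇒ R fish B B ⇒ R fish B fish B B ⇒ fish fish B fish B B ⇒ fish fish west fish B B ⇒ fish fish west fish fish two B ⇒ fish fish west fish fish two west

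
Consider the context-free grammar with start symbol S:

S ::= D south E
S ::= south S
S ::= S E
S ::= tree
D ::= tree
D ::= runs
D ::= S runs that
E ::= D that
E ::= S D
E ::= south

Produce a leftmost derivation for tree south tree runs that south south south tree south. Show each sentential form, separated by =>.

S => S E => D south E E => tree south E E => tree south S D E => tree south S E D E => tree south D south E E D E => tree south S runs that south E E D E => tree south tree runs that south E E D E => tree south tree runs that south south E D E => tree south tree runs that south south south D E => tree south tree runs that south south south tree E => tree south tree runs that south south south tree south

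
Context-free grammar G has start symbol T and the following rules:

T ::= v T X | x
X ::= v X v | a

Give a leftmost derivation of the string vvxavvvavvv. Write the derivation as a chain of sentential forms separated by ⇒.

T ⇒ vTX ⇒ vvTXX ⇒ vvxXX ⇒ vvxaX ⇒ vvxavXv ⇒ vvxavvXvv ⇒ vvxavvvXvvv ⇒ vvxavvvavvv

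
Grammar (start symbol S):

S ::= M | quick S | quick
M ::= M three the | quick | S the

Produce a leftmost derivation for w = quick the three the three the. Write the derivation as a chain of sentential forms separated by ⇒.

S ⇒ M ⇒ M three the ⇒ M three the three the ⇒ S the three the three the ⇒ M the three the three the ⇒ quick the three the three the

S ⇒ M   [S ::= M]
M ⇒ M three the   [M ::= M three the]
M three the ⇒ M three the three the   [M ::= M three the]
M three the three the ⇒ S the three the three the   [M ::= S the]
S the three the three the ⇒ M the three the three the   [S ::= M]
M the three the three the ⇒ quick the three the three the   [M ::= quick]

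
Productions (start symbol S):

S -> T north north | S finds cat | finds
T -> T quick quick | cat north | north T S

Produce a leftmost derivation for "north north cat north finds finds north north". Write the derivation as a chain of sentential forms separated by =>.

S => T north north => north T S north north => north north T S S north north => north north cat north S S north north => north north cat north finds S north north => north north cat north finds finds north north

S => T north north   [S -> T north north]
T north north => north T S north north   [T -> north T S]
north T S north north => north north T S S north north   [T -> north T S]
north north T S S north north => north north cat north S S north north   [T -> cat north]
north north cat north S S north north => north north cat north finds S north north   [S -> finds]
north north cat north finds S north north => north north cat north finds finds north north   [S -> finds]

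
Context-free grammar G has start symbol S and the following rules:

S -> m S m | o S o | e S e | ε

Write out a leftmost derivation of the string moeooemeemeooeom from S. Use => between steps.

S => mSm   [S -> m S m]
mSm => moSom   [S -> o S o]
moSom => moeSeom   [S -> e S e]
moeSeom => moeoSoeom   [S -> o S o]
moeoSoeom => moeooSooeom   [S -> o S o]
moeooSooeom => moeooeSeooeom   [S -> e S e]
moeooeSeooeom => moeooemSmeooeom   [S -> m S m]
moeooemSmeooeom => moeooemeSemeooeom   [S -> e S e]
moeooemeSemeooeom => moeooemeemeooeom   [S -> ε]

S=>mSm=>moSom=>moeSeom=>moeoSoeom=>moeooSooeom=>moeooeSeooeom=>moeooemSmeooeom=>moeooemeSemeooeom=>moeooemeemeooeom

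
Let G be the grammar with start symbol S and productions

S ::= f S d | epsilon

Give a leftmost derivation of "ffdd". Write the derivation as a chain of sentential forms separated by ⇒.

S ⇒ fSd ⇒ ffSdd ⇒ ffdd

S ⇒ fSd   [S ::= f S d]
fSd ⇒ ffSdd   [S ::= f S d]
ffSdd ⇒ ffdd   [S ::= epsilon]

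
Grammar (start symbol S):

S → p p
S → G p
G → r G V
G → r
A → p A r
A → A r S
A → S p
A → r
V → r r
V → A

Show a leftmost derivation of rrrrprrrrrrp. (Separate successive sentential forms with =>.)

S => Gp   [S → G p]
Gp => rGVp   [G → r G V]
rGVp => rrGVVp   [G → r G V]
rrGVVp => rrrGVVVp   [G → r G V]
rrrGVVVp => rrrrVVVp   [G → r]
rrrrVVVp => rrrrAVVp   [V → A]
rrrrAVVp => rrrrpArVVp   [A → p A r]
rrrrpArVVp => rrrrprrVVp   [A → r]
rrrrprrVVp => rrrrprrrrVp   [V → r r]
rrrrprrrrVp => rrrrprrrrrrp   [V → r r]

S => Gp => rGVp => rrGVVp => rrrGVVVp => rrrrVVVp => rrrrAVVp => rrrrpArVVp => rrrrprrVVp => rrrrprrrrVp => rrrrprrrrrrp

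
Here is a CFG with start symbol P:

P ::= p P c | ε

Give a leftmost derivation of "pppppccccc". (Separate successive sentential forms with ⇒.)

P ⇒ pPc ⇒ ppPcc ⇒ pppPccc ⇒ ppppPcccc ⇒ pppppPccccc ⇒ pppppccccc

P ⇒ pPc   [P ::= p P c]
pPc ⇒ ppPcc   [P ::= p P c]
ppPcc ⇒ pppPccc   [P ::= p P c]
pppPccc ⇒ ppppPcccc   [P ::= p P c]
ppppPcccc ⇒ pppppPccccc   [P ::= p P c]
pppppPccccc ⇒ pppppccccc   [P ::= ε]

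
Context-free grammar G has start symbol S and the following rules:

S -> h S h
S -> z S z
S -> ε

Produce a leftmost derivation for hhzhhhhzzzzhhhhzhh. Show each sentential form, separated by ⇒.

S ⇒ hSh   [S -> h S h]
hSh ⇒ hhShh   [S -> h S h]
hhShh ⇒ hhzSzhh   [S -> z S z]
hhzSzhh ⇒ hhzhShzhh   [S -> h S h]
hhzhShzhh ⇒ hhzhhShhzhh   [S -> h S h]
hhzhhShhzhh ⇒ hhzhhhShhhzhh   [S -> h S h]
hhzhhhShhhzhh ⇒ hhzhhhhShhhhzhh   [S -> h S h]
hhzhhhhShhhhzhh ⇒ hhzhhhhzSzhhhhzhh   [S -> z S z]
hhzhhhhzSzhhhhzhh ⇒ hhzhhhhzzSzzhhhhzhh   [S -> z S z]
hhzhhhhzzSzzhhhhzhh ⇒ hhzhhhhzzzzhhhhzhh   [S -> ε]

S ⇒ hSh ⇒ hhShh ⇒ hhzSzhh ⇒ hhzhShzhh ⇒ hhzhhShhzhh ⇒ hhzhhhShhhzhh ⇒ hhzhhhhShhhhzhh ⇒ hhzhhhhzSzhhhhzhh ⇒ hhzhhhhzzSzzhhhhzhh ⇒ hhzhhhhzzzzhhhhzhh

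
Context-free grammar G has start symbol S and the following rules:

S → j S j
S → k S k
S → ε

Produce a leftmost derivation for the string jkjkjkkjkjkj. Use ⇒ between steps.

S ⇒ jSj   [S → j S j]
jSj ⇒ jkSkj   [S → k S k]
jkSkj ⇒ jkjSjkj   [S → j S j]
jkjSjkj ⇒ jkjkSkjkj   [S → k S k]
jkjkSkjkj ⇒ jkjkjSjkjkj   [S → j S j]
jkjkjSjkjkj ⇒ jkjkjkSkjkjkj   [S → k S k]
jkjkjkSkjkjkj ⇒ jkjkjkkjkjkj   [S → ε]

S⇒jSj⇒jkSkj⇒jkjSjkj⇒jkjkSkjkj⇒jkjkjSjkjkj⇒jkjkjkSkjkjkj⇒jkjkjkkjkjkj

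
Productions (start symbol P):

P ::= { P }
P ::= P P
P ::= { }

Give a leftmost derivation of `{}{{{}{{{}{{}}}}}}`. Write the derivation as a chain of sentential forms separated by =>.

P => PP   [P ::= P P]
PP => {}P   [P ::= { }]
{}P => {}{P}   [P ::= { P }]
{}{P} => {}{{P}}   [P ::= { P }]
{}{{P}} => {}{{PP}}   [P ::= P P]
{}{{PP}} => {}{{{}P}}   [P ::= { }]
{}{{{}P}} => {}{{{}{P}}}   [P ::= { P }]
{}{{{}{P}}} => {}{{{}{{P}}}}   [P ::= { P }]
{}{{{}{{P}}}} => {}{{{}{{PP}}}}   [P ::= P P]
{}{{{}{{PP}}}} => {}{{{}{{{}P}}}}   [P ::= { }]
{}{{{}{{{}P}}}} => {}{{{}{{{}{P}}}}}   [P ::= { P }]
{}{{{}{{{}{P}}}}} => {}{{{}{{{}{{}}}}}}   [P ::= { }]

P => PP => {}P => {}{P} => {}{{P}} => {}{{PP}} => {}{{{}P}} => {}{{{}{P}}} => {}{{{}{{P}}}} => {}{{{}{{PP}}}} => {}{{{}{{{}P}}}} => {}{{{}{{{}{P}}}}} => {}{{{}{{{}{{}}}}}}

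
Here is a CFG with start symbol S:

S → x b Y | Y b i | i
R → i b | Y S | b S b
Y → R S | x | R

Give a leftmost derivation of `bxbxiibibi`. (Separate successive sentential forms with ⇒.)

S ⇒ Ybi   [S → Y b i]
Ybi ⇒ RSbi   [Y → R S]
RSbi ⇒ bSbSbi   [R → b S b]
bSbSbi ⇒ bxbYbSbi   [S → x b Y]
bxbYbSbi ⇒ bxbRSbSbi   [Y → R S]
bxbRSbSbi ⇒ bxbYSSbSbi   [R → Y S]
bxbYSSbSbi ⇒ bxbxSSbSbi   [Y → x]
bxbxSSbSbi ⇒ bxbxiSbSbi   [S → i]
bxbxiSbSbi ⇒ bxbxiibSbi   [S → i]
bxbxiibSbi ⇒ bxbxiibibi   [S → i]

S ⇒ Ybi ⇒ RSbi ⇒ bSbSbi ⇒ bxbYbSbi ⇒ bxbRSbSbi ⇒ bxbYSSbSbi ⇒ bxbxSSbSbi ⇒ bxbxiSbSbi ⇒ bxbxiibSbi ⇒ bxbxiibibi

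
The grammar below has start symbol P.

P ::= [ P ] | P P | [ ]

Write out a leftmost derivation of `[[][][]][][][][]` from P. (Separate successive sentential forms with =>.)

P => PP => PPP => PPPP => PPPPP => [P]PPPP => [PP]PPPP => [[]P]PPPP => [[]PP]PPPP => [[][]P]PPPP => [[][][]]PPPP => [[][][]][]PPP => [[][][]][][]PP => [[][][]][][][]P => [[][][]][][][][]

P => PP   [P ::= P P]
PP => PPP   [P ::= P P]
PPP => PPPP   [P ::= P P]
PPPP => PPPPP   [P ::= P P]
PPPPP => [P]PPPP   [P ::= [ P ]]
[P]PPPP => [PP]PPPP   [P ::= P P]
[PP]PPPP => [[]P]PPPP   [P ::= [ ]]
[[]P]PPPP => [[]PP]PPPP   [P ::= P P]
[[]PP]PPPP => [[][]P]PPPP   [P ::= [ ]]
[[][]P]PPPP => [[][][]]PPPP   [P ::= [ ]]
[[][][]]PPPP => [[][][]][]PPP   [P ::= [ ]]
[[][][]][]PPP => [[][][]][][]PP   [P ::= [ ]]
[[][][]][][]PP => [[][][]][][][]P   [P ::= [ ]]
[[][][]][][][]P => [[][][]][][][][]   [P ::= [ ]]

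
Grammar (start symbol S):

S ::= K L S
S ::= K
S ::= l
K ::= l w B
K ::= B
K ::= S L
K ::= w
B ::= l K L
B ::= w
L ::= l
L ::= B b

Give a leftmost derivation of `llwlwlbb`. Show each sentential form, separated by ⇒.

S ⇒ K ⇒ SL ⇒ lL ⇒ lBb ⇒ llKLb ⇒ llwLb ⇒ llwBbb ⇒ llwlKLbb ⇒ llwlwLbb ⇒ llwlwlbb

S ⇒ K   [S ::= K]
K ⇒ SL   [K ::= S L]
SL ⇒ lL   [S ::= l]
lL ⇒ lBb   [L ::= B b]
lBb ⇒ llKLb   [B ::= l K L]
llKLb ⇒ llwLb   [K ::= w]
llwLb ⇒ llwBbb   [L ::= B b]
llwBbb ⇒ llwlKLbb   [B ::= l K L]
llwlKLbb ⇒ llwlwLbb   [K ::= w]
llwlwLbb ⇒ llwlwlbb   [L ::= l]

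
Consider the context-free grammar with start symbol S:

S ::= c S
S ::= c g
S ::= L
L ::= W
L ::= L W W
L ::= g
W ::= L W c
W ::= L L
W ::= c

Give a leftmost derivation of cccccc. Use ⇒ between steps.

S⇒cS⇒cL⇒cLWW⇒cLWWWW⇒cWWWWW⇒ccWWWW⇒cccWWW⇒ccccWW⇒cccccW⇒cccccc

S ⇒ cS   [S ::= c S]
cS ⇒ cL   [S ::= L]
cL ⇒ cLWW   [L ::= L W W]
cLWW ⇒ cLWWWW   [L ::= L W W]
cLWWWW ⇒ cWWWWW   [L ::= W]
cWWWWW ⇒ ccWWWW   [W ::= c]
ccWWWW ⇒ cccWWW   [W ::= c]
cccWWW ⇒ ccccWW   [W ::= c]
ccccWW ⇒ cccccW   [W ::= c]
cccccW ⇒ cccccc   [W ::= c]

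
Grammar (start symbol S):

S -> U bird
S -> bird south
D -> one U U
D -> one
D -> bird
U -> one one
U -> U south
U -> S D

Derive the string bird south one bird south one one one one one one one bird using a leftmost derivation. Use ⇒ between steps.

S ⇒ U bird ⇒ S D bird ⇒ bird south D bird ⇒ bird south one U U bird ⇒ bird south one S D U bird ⇒ bird south one bird south D U bird ⇒ bird south one bird south one U U U bird ⇒ bird south one bird south one one one U U bird ⇒ bird south one bird south one one one one one U bird ⇒ bird south one bird south one one one one one one one bird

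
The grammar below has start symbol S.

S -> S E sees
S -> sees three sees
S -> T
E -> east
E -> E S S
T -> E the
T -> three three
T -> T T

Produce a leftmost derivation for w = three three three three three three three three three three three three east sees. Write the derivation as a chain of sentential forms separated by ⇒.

S ⇒ S E sees ⇒ T E sees ⇒ T T E sees ⇒ T T T E sees ⇒ T T T T E sees ⇒ T T T T T E sees ⇒ T T T T T T E sees ⇒ three three T T T T T E sees ⇒ three three three three T T T T E sees ⇒ three three three three three three T T T E sees ⇒ three three three three three three three three T T E sees ⇒ three three three three three three three three three three T E sees ⇒ three three three three three three three three three three three three E sees ⇒ three three three three three three three three three three three three east sees

S ⇒ S E sees   [S -> S E sees]
S E sees ⇒ T E sees   [S -> T]
T E sees ⇒ T T E sees   [T -> T T]
T T E sees ⇒ T T T E sees   [T -> T T]
T T T E sees ⇒ T T T T E sees   [T -> T T]
T T T T E sees ⇒ T T T T T E sees   [T -> T T]
T T T T T E sees ⇒ T T T T T T E sees   [T -> T T]
T T T T T T E sees ⇒ three three T T T T T E sees   [T -> three three]
three three T T T T T E sees ⇒ three three three three T T T T E sees   [T -> three three]
three three three three T T T T E sees ⇒ three three three three three three T T T E sees   [T -> three three]
three three three three three three T T T E sees ⇒ three three three three three three three three T T E sees   [T -> three three]
three three three three three three three three T T E sees ⇒ three three three three three three three three three three T E sees   [T -> three three]
three three three three three three three three three three T E sees ⇒ three three three three three three three three three three three three E sees   [T -> three three]
three three three three three three three three three three three three E sees ⇒ three three three three three three three three three three three three east sees   [E -> east]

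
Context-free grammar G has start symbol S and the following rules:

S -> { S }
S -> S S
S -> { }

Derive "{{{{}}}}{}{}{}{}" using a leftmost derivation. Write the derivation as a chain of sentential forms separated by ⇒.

S⇒SS⇒SSS⇒SSSS⇒SSSSS⇒{S}SSSS⇒{{S}}SSSS⇒{{{S}}}SSSS⇒{{{{}}}}SSSS⇒{{{{}}}}{}SSS⇒{{{{}}}}{}{}SS⇒{{{{}}}}{}{}{}S⇒{{{{}}}}{}{}{}{}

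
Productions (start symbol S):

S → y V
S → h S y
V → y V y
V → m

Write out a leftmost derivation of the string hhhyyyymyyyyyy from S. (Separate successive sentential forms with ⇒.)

S ⇒ hSy ⇒ hhSyy ⇒ hhhSyyy ⇒ hhhyVyyy ⇒ hhhyyVyyyy ⇒ hhhyyyVyyyyy ⇒ hhhyyyyVyyyyyy ⇒ hhhyyyymyyyyyy

S ⇒ hSy   [S → h S y]
hSy ⇒ hhSyy   [S → h S y]
hhSyy ⇒ hhhSyyy   [S → h S y]
hhhSyyy ⇒ hhhyVyyy   [S → y V]
hhhyVyyy ⇒ hhhyyVyyyy   [V → y V y]
hhhyyVyyyy ⇒ hhhyyyVyyyyy   [V → y V y]
hhhyyyVyyyyy ⇒ hhhyyyyVyyyyyy   [V → y V y]
hhhyyyyVyyyyyy ⇒ hhhyyyymyyyyyy   [V → m]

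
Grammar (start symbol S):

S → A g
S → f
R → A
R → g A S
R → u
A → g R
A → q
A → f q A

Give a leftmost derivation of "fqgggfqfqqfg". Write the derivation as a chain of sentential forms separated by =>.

S => Ag   [S → A g]
Ag => fqAg   [A → f q A]
fqAg => fqgRg   [A → g R]
fqgRg => fqgAg   [R → A]
fqgAg => fqggRg   [A → g R]
fqggRg => fqgggASg   [R → g A S]
fqgggASg => fqgggfqASg   [A → f q A]
fqgggfqASg => fqgggfqfqASg   [A → f q A]
fqgggfqfqASg => fqgggfqfqqSg   [A → q]
fqgggfqfqqSg => fqgggfqfqqfg   [S → f]

S=>Ag=>fqAg=>fqgRg=>fqgAg=>fqggRg=>fqgggASg=>fqgggfqASg=>fqgggfqfqASg=>fqgggfqfqqSg=>fqgggfqfqqfg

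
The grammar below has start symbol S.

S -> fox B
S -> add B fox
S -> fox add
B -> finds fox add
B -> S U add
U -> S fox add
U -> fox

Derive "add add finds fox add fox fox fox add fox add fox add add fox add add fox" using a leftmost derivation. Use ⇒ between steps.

S ⇒ add B fox   [S -> add B fox]
add B fox ⇒ add S U add fox   [B -> S U add]
add S U add fox ⇒ add add B fox U add fox   [S -> add B fox]
add add B fox U add fox ⇒ add add finds fox add fox U add fox   [B -> finds fox add]
add add finds fox add fox U add fox ⇒ add add finds fox add fox S fox add add fox   [U -> S fox add]
add add finds fox add fox S fox add add fox ⇒ add add finds fox add fox fox B fox add add fox   [S -> fox B]
add add finds fox add fox fox B fox add add fox ⇒ add add finds fox add fox fox S U add fox add add fox   [B -> S U add]
add add finds fox add fox fox S U add fox add add fox ⇒ add add finds fox add fox fox fox add U add fox add add fox   [S -> fox add]
add add finds fox add fox fox fox add U add fox add add fox ⇒ add add finds fox add fox fox fox add S fox add add fox add add fox   [U -> S fox add]
add add finds fox add fox fox fox add S fox add add fox add add fox ⇒ add add finds fox add fox fox fox add fox add fox add add fox add add fox   [S -> fox add]

S ⇒ add B fox ⇒ add S U add fox ⇒ add add B fox U add fox ⇒ add add finds fox add fox U add fox ⇒ add add finds fox add fox S fox add add fox ⇒ add add finds fox add fox fox B fox add add fox ⇒ add add finds fox add fox fox S U add fox add add fox ⇒ add add finds fox add fox fox fox add U add fox add add fox ⇒ add add finds fox add fox fox fox add S fox add add fox add add fox ⇒ add add finds fox add fox fox fox add fox add fox add add fox add add fox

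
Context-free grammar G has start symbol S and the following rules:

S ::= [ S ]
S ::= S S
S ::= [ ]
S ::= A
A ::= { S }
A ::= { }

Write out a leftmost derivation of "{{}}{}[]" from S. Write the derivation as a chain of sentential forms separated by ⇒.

S ⇒ SS   [S ::= S S]
SS ⇒ SSS   [S ::= S S]
SSS ⇒ ASS   [S ::= A]
ASS ⇒ {S}SS   [A ::= { S }]
{S}SS ⇒ {A}SS   [S ::= A]
{A}SS ⇒ {{}}SS   [A ::= { }]
{{}}SS ⇒ {{}}AS   [S ::= A]
{{}}AS ⇒ {{}}{}S   [A ::= { }]
{{}}{}S ⇒ {{}}{}[]   [S ::= [ ]]

S ⇒ SS ⇒ SSS ⇒ ASS ⇒ {S}SS ⇒ {A}SS ⇒ {{}}SS ⇒ {{}}AS ⇒ {{}}{}S ⇒ {{}}{}[]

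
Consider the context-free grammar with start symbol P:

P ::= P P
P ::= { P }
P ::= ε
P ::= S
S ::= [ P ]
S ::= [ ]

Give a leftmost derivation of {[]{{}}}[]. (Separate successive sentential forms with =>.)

P => PP   [P ::= P P]
PP => {P}P   [P ::= { P }]
{P}P => {PP}P   [P ::= P P]
{PP}P => {SP}P   [P ::= S]
{SP}P => {[]P}P   [S ::= [ ]]
{[]P}P => {[]{P}}P   [P ::= { P }]
{[]{P}}P => {[]{{P}}}P   [P ::= { P }]
{[]{{P}}}P => {[]{{}}}P   [P ::= ε]
{[]{{}}}P => {[]{{}}}S   [P ::= S]
{[]{{}}}S => {[]{{}}}[]   [S ::= [ ]]

P => PP => {P}P => {PP}P => {SP}P => {[]P}P => {[]{P}}P => {[]{{P}}}P => {[]{{}}}P => {[]{{}}}S => {[]{{}}}[]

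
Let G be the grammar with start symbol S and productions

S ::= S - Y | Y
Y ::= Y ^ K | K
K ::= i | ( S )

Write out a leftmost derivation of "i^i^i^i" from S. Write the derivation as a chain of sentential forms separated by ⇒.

S⇒Y⇒Y^K⇒Y^K^K⇒Y^K^K^K⇒K^K^K^K⇒i^K^K^K⇒i^i^K^K⇒i^i^i^K⇒i^i^i^i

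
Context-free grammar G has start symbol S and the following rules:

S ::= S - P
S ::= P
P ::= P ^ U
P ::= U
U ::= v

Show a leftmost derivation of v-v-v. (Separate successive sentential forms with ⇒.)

S ⇒ S-P   [S ::= S - P]
S-P ⇒ S-P-P   [S ::= S - P]
S-P-P ⇒ P-P-P   [S ::= P]
P-P-P ⇒ U-P-P   [P ::= U]
U-P-P ⇒ v-P-P   [U ::= v]
v-P-P ⇒ v-U-P   [P ::= U]
v-U-P ⇒ v-v-P   [U ::= v]
v-v-P ⇒ v-v-U   [P ::= U]
v-v-U ⇒ v-v-v   [U ::= v]

S⇒S-P⇒S-P-P⇒P-P-P⇒U-P-P⇒v-P-P⇒v-U-P⇒v-v-P⇒v-v-U⇒v-v-v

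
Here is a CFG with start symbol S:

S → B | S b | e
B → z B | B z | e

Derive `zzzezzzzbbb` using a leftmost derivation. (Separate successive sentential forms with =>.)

S=>Sb=>Sbb=>Sbbb=>Bbbb=>zBbbb=>zBzbbb=>zBzzbbb=>zBzzzbbb=>zzBzzzbbb=>zzBzzzzbbb=>zzzBzzzzbbb=>zzzezzzzbbb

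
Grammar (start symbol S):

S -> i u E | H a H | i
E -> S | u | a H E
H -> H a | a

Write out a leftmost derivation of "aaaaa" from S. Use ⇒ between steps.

S ⇒ HaH ⇒ aaH ⇒ aaHa ⇒ aaHaa ⇒ aaaaa

S ⇒ HaH   [S -> H a H]
HaH ⇒ aaH   [H -> a]
aaH ⇒ aaHa   [H -> H a]
aaHa ⇒ aaHaa   [H -> H a]
aaHaa ⇒ aaaaa   [H -> a]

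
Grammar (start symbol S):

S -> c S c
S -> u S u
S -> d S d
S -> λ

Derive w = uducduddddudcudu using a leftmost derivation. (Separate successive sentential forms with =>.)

S => uSu   [S -> u S u]
uSu => udSdu   [S -> d S d]
udSdu => uduSudu   [S -> u S u]
uduSudu => uducScudu   [S -> c S c]
uducScudu => uducdSdcudu   [S -> d S d]
uducdSdcudu => uducduSudcudu   [S -> u S u]
uducduSudcudu => uducdudSdudcudu   [S -> d S d]
uducdudSdudcudu => uducduddSddudcudu   [S -> d S d]
uducduddSddudcudu => uducduddddudcudu   [S -> λ]

S=>uSu=>udSdu=>uduSudu=>uducScudu=>uducdSdcudu=>uducduSudcudu=>uducdudSdudcudu=>uducduddSddudcudu=>uducduddddudcudu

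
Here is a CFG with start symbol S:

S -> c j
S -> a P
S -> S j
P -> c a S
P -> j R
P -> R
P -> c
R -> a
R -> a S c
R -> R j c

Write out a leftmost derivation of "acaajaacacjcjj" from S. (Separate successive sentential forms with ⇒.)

S⇒aP⇒acaS⇒acaSj⇒acaSjj⇒acaaPjj⇒acaajRjj⇒acaajaScjj⇒acaajaaPcjj⇒acaajaacaScjj⇒acaajaacacjcjj

S ⇒ aP   [S -> a P]
aP ⇒ acaS   [P -> c a S]
acaS ⇒ acaSj   [S -> S j]
acaSj ⇒ acaSjj   [S -> S j]
acaSjj ⇒ acaaPjj   [S -> a P]
acaaPjj ⇒ acaajRjj   [P -> j R]
acaajRjj ⇒ acaajaScjj   [R -> a S c]
acaajaScjj ⇒ acaajaaPcjj   [S -> a P]
acaajaaPcjj ⇒ acaajaacaScjj   [P -> c a S]
acaajaacaScjj ⇒ acaajaacacjcjj   [S -> c j]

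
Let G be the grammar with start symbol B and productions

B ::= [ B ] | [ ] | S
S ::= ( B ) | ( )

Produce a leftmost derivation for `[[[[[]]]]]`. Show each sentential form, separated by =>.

B => [B]   [B ::= [ B ]]
[B] => [[B]]   [B ::= [ B ]]
[[B]] => [[[B]]]   [B ::= [ B ]]
[[[B]]] => [[[[B]]]]   [B ::= [ B ]]
[[[[B]]]] => [[[[[]]]]]   [B ::= [ ]]

B=>[B]=>[[B]]=>[[[B]]]=>[[[[B]]]]=>[[[[[]]]]]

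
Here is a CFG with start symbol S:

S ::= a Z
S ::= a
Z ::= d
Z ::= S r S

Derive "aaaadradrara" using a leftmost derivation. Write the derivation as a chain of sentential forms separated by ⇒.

S ⇒ aZ   [S ::= a Z]
aZ ⇒ aSrS   [Z ::= S r S]
aSrS ⇒ aaZrS   [S ::= a Z]
aaZrS ⇒ aaSrSrS   [Z ::= S r S]
aaSrSrS ⇒ aaaZrSrS   [S ::= a Z]
aaaZrSrS ⇒ aaaSrSrSrS   [Z ::= S r S]
aaaSrSrSrS ⇒ aaaaZrSrSrS   [S ::= a Z]
aaaaZrSrSrS ⇒ aaaadrSrSrS   [Z ::= d]
aaaadrSrSrS ⇒ aaaadraZrSrS   [S ::= a Z]
aaaadraZrSrS ⇒ aaaadradrSrS   [Z ::= d]
aaaadradrSrS ⇒ aaaadradrarS   [S ::= a]
aaaadradrarS ⇒ aaaadradrara   [S ::= a]

S ⇒ aZ ⇒ aSrS ⇒ aaZrS ⇒ aaSrSrS ⇒ aaaZrSrS ⇒ aaaSrSrSrS ⇒ aaaaZrSrSrS ⇒ aaaadrSrSrS ⇒ aaaadraZrSrS ⇒ aaaadradrSrS ⇒ aaaadradrarS ⇒ aaaadradrara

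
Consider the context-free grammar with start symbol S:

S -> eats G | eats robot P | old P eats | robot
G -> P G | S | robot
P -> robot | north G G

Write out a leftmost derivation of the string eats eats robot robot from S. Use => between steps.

S => eats G => eats S => eats eats G => eats eats P G => eats eats robot G => eats eats robot S => eats eats robot robot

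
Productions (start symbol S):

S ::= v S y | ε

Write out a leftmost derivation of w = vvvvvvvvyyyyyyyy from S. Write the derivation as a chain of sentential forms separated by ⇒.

S ⇒ vSy   [S ::= v S y]
vSy ⇒ vvSyy   [S ::= v S y]
vvSyy ⇒ vvvSyyy   [S ::= v S y]
vvvSyyy ⇒ vvvvSyyyy   [S ::= v S y]
vvvvSyyyy ⇒ vvvvvSyyyyy   [S ::= v S y]
vvvvvSyyyyy ⇒ vvvvvvSyyyyyy   [S ::= v S y]
vvvvvvSyyyyyy ⇒ vvvvvvvSyyyyyyy   [S ::= v S y]
vvvvvvvSyyyyyyy ⇒ vvvvvvvvSyyyyyyyy   [S ::= v S y]
vvvvvvvvSyyyyyyyy ⇒ vvvvvvvvyyyyyyyy   [S ::= ε]

S ⇒ vSy ⇒ vvSyy ⇒ vvvSyyy ⇒ vvvvSyyyy ⇒ vvvvvSyyyyy ⇒ vvvvvvSyyyyyy ⇒ vvvvvvvSyyyyyyy ⇒ vvvvvvvvSyyyyyyyy ⇒ vvvvvvvvyyyyyyyy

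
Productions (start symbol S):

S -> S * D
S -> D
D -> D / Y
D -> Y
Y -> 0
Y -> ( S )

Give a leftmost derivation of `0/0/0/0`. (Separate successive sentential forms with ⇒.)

S ⇒ D ⇒ D/Y ⇒ D/Y/Y ⇒ D/Y/Y/Y ⇒ Y/Y/Y/Y ⇒ 0/Y/Y/Y ⇒ 0/0/Y/Y ⇒ 0/0/0/Y ⇒ 0/0/0/0

S ⇒ D   [S -> D]
D ⇒ D/Y   [D -> D / Y]
D/Y ⇒ D/Y/Y   [D -> D / Y]
D/Y/Y ⇒ D/Y/Y/Y   [D -> D / Y]
D/Y/Y/Y ⇒ Y/Y/Y/Y   [D -> Y]
Y/Y/Y/Y ⇒ 0/Y/Y/Y   [Y -> 0]
0/Y/Y/Y ⇒ 0/0/Y/Y   [Y -> 0]
0/0/Y/Y ⇒ 0/0/0/Y   [Y -> 0]
0/0/0/Y ⇒ 0/0/0/0   [Y -> 0]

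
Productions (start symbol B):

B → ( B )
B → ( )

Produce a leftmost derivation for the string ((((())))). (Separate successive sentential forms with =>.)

B=>(B)=>((B))=>(((B)))=>((((B))))=>((((()))))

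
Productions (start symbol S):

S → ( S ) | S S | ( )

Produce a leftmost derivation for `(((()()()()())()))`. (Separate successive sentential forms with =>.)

S => (S)   [S → ( S )]
(S) => ((S))   [S → ( S )]
((S)) => ((SS))   [S → S S]
((SS)) => (((S)S))   [S → ( S )]
(((S)S)) => (((SS)S))   [S → S S]
(((SS)S)) => (((SSS)S))   [S → S S]
(((SSS)S)) => (((SSSS)S))   [S → S S]
(((SSSS)S)) => (((SSSSS)S))   [S → S S]
(((SSSSS)S)) => (((()SSSS)S))   [S → ( )]
(((()SSSS)S)) => (((()()SSS)S))   [S → ( )]
(((()()SSS)S)) => (((()()()SS)S))   [S → ( )]
(((()()()SS)S)) => (((()()()()S)S))   [S → ( )]
(((()()()()S)S)) => (((()()()()())S))   [S → ( )]
(((()()()()())S)) => (((()()()()())()))   [S → ( )]

S=>(S)=>((S))=>((SS))=>(((S)S))=>(((SS)S))=>(((SSS)S))=>(((SSSS)S))=>(((SSSSS)S))=>(((()SSSS)S))=>(((()()SSS)S))=>(((()()()SS)S))=>(((()()()()S)S))=>(((()()()()())S))=>(((()()()()())()))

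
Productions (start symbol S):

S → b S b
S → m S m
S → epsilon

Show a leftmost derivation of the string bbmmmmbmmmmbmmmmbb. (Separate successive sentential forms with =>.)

S => bSb   [S → b S b]
bSb => bbSbb   [S → b S b]
bbSbb => bbmSmbb   [S → m S m]
bbmSmbb => bbmmSmmbb   [S → m S m]
bbmmSmmbb => bbmmmSmmmbb   [S → m S m]
bbmmmSmmmbb => bbmmmmSmmmmbb   [S → m S m]
bbmmmmSmmmmbb => bbmmmmbSbmmmmbb   [S → b S b]
bbmmmmbSbmmmmbb => bbmmmmbmSmbmmmmbb   [S → m S m]
bbmmmmbmSmbmmmmbb => bbmmmmbmmSmmbmmmmbb   [S → m S m]
bbmmmmbmmSmmbmmmmbb => bbmmmmbmmmmbmmmmbb   [S → epsilon]

S => bSb => bbSbb => bbmSmbb => bbmmSmmbb => bbmmmSmmmbb => bbmmmmSmmmmbb => bbmmmmbSbmmmmbb => bbmmmmbmSmbmmmmbb => bbmmmmbmmSmmbmmmmbb => bbmmmmbmmmmbmmmmbb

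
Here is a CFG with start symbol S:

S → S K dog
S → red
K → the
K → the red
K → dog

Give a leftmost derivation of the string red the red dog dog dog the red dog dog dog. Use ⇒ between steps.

S ⇒ S K dog   [S → S K dog]
S K dog ⇒ S K dog K dog   [S → S K dog]
S K dog K dog ⇒ S K dog K dog K dog   [S → S K dog]
S K dog K dog K dog ⇒ S K dog K dog K dog K dog   [S → S K dog]
S K dog K dog K dog K dog ⇒ red K dog K dog K dog K dog   [S → red]
red K dog K dog K dog K dog ⇒ red the red dog K dog K dog K dog   [K → the red]
red the red dog K dog K dog K dog ⇒ red the red dog dog dog K dog K dog   [K → dog]
red the red dog dog dog K dog K dog ⇒ red the red dog dog dog the red dog K dog   [K → the red]
red the red dog dog dog the red dog K dog ⇒ red the red dog dog dog the red dog dog dog   [K → dog]

S ⇒ S K dog ⇒ S K dog K dog ⇒ S K dog K dog K dog ⇒ S K dog K dog K dog K dog ⇒ red K dog K dog K dog K dog ⇒ red the red dog K dog K dog K dog ⇒ red the red dog dog dog K dog K dog ⇒ red the red dog dog dog the red dog K dog ⇒ red the red dog dog dog the red dog dog dog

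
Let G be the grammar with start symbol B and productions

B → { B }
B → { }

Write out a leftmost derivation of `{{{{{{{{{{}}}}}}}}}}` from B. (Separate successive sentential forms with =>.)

B=>{B}=>{{B}}=>{{{B}}}=>{{{{B}}}}=>{{{{{B}}}}}=>{{{{{{B}}}}}}=>{{{{{{{B}}}}}}}=>{{{{{{{{B}}}}}}}}=>{{{{{{{{{B}}}}}}}}}=>{{{{{{{{{{}}}}}}}}}}

B => {B}   [B → { B }]
{B} => {{B}}   [B → { B }]
{{B}} => {{{B}}}   [B → { B }]
{{{B}}} => {{{{B}}}}   [B → { B }]
{{{{B}}}} => {{{{{B}}}}}   [B → { B }]
{{{{{B}}}}} => {{{{{{B}}}}}}   [B → { B }]
{{{{{{B}}}}}} => {{{{{{{B}}}}}}}   [B → { B }]
{{{{{{{B}}}}}}} => {{{{{{{{B}}}}}}}}   [B → { B }]
{{{{{{{{B}}}}}}}} => {{{{{{{{{B}}}}}}}}}   [B → { B }]
{{{{{{{{{B}}}}}}}}} => {{{{{{{{{{}}}}}}}}}}   [B → { }]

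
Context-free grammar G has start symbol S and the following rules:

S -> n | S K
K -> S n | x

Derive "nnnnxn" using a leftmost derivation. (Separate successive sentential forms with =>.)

S => SK => nK => nSn => nSKn => nSKKn => nnKKn => nnSnKn => nnnnKn => nnnnxn

S => SK   [S -> S K]
SK => nK   [S -> n]
nK => nSn   [K -> S n]
nSn => nSKn   [S -> S K]
nSKn => nSKKn   [S -> S K]
nSKKn => nnKKn   [S -> n]
nnKKn => nnSnKn   [K -> S n]
nnSnKn => nnnnKn   [S -> n]
nnnnKn => nnnnxn   [K -> x]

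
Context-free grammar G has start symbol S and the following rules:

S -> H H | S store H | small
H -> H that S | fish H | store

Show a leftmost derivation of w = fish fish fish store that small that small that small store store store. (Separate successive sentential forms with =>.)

S => S store H   [S -> S store H]
S store H => H H store H   [S -> H H]
H H store H => fish H H store H   [H -> fish H]
fish H H store H => fish fish H H store H   [H -> fish H]
fish fish H H store H => fish fish H that S H store H   [H -> H that S]
fish fish H that S H store H => fish fish H that S that S H store H   [H -> H that S]
fish fish H that S that S H store H => fish fish H that S that S that S H store H   [H -> H that S]
fish fish H that S that S that S H store H => fish fish fish H that S that S that S H store H   [H -> fish H]
fish fish fish H that S that S that S H store H => fish fish fish store that S that S that S H store H   [H -> store]
fish fish fish store that S that S that S H store H => fish fish fish store that small that S that S H store H   [S -> small]
fish fish fish store that small that S that S H store H => fish fish fish store that small that small that S H store H   [S -> small]
fish fish fish store that small that small that S H store H => fish fish fish store that small that small that small H store H   [S -> small]
fish fish fish store that small that small that small H store H => fish fish fish store that small that small that small store store H   [H -> store]
fish fish fish store that small that small that small store store H => fish fish fish store that small that small that small store store store   [H -> store]

S => S store H => H H store H => fish H H store H => fish fish H H store H => fish fish H that S H store H => fish fish H that S that S H store H => fish fish H that S that S that S H store H => fish fish fish H that S that S that S H store H => fish fish fish store that S that S that S H store H => fish fish fish store that small that S that S H store H => fish fish fish store that small that small that S H store H => fish fish fish store that small that small that small H store H => fish fish fish store that small that small that small store store H => fish fish fish store that small that small that small store store store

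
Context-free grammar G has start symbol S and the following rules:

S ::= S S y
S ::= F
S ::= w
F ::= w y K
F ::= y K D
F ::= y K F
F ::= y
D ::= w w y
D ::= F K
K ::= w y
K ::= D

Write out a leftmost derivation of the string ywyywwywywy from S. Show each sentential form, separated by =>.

S => F => yKF => ywyF => ywyyKF => ywyyDF => ywyywwyF => ywyywwywyK => ywyywwywywy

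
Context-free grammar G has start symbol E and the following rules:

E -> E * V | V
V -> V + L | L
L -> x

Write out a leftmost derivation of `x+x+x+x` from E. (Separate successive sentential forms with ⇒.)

E ⇒ V   [E -> V]
V ⇒ V+L   [V -> V + L]
V+L ⇒ V+L+L   [V -> V + L]
V+L+L ⇒ V+L+L+L   [V -> V + L]
V+L+L+L ⇒ L+L+L+L   [V -> L]
L+L+L+L ⇒ x+L+L+L   [L -> x]
x+L+L+L ⇒ x+x+L+L   [L -> x]
x+x+L+L ⇒ x+x+x+L   [L -> x]
x+x+x+L ⇒ x+x+x+x   [L -> x]

E ⇒ V ⇒ V+L ⇒ V+L+L ⇒ V+L+L+L ⇒ L+L+L+L ⇒ x+L+L+L ⇒ x+x+L+L ⇒ x+x+x+L ⇒ x+x+x+x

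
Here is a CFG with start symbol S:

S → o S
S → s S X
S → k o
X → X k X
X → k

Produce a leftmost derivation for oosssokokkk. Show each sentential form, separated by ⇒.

S ⇒ oS   [S → o S]
oS ⇒ ooS   [S → o S]
ooS ⇒ oosSX   [S → s S X]
oosSX ⇒ oossSXX   [S → s S X]
oossSXX ⇒ oosssSXXX   [S → s S X]
oosssSXXX ⇒ oosssoSXXX   [S → o S]
oosssoSXXX ⇒ oosssokoXXX   [S → k o]
oosssokoXXX ⇒ oosssokokXX   [X → k]
oosssokokXX ⇒ oosssokokkX   [X → k]
oosssokokkX ⇒ oosssokokkk   [X → k]

S ⇒ oS ⇒ ooS ⇒ oosSX ⇒ oossSXX ⇒ oosssSXXX ⇒ oosssoSXXX ⇒ oosssokoXXX ⇒ oosssokokXX ⇒ oosssokokkX ⇒ oosssokokkk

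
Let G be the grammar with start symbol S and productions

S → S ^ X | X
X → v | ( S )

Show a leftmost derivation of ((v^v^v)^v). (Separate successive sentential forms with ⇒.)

S ⇒ X ⇒ (S) ⇒ (S^X) ⇒ (X^X) ⇒ ((S)^X) ⇒ ((S^X)^X) ⇒ ((S^X^X)^X) ⇒ ((X^X^X)^X) ⇒ ((v^X^X)^X) ⇒ ((v^v^X)^X) ⇒ ((v^v^v)^X) ⇒ ((v^v^v)^v)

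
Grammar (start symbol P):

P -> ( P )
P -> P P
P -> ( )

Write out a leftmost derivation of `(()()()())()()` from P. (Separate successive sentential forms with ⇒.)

P ⇒ PP   [P -> P P]
PP ⇒ PPP   [P -> P P]
PPP ⇒ (P)PP   [P -> ( P )]
(P)PP ⇒ (PP)PP   [P -> P P]
(PP)PP ⇒ (PPP)PP   [P -> P P]
(PPP)PP ⇒ (()PP)PP   [P -> ( )]
(()PP)PP ⇒ (()PPP)PP   [P -> P P]
(()PPP)PP ⇒ (()()PP)PP   [P -> ( )]
(()()PP)PP ⇒ (()()()P)PP   [P -> ( )]
(()()()P)PP ⇒ (()()()())PP   [P -> ( )]
(()()()())PP ⇒ (()()()())()P   [P -> ( )]
(()()()())()P ⇒ (()()()())()()   [P -> ( )]

P ⇒ PP ⇒ PPP ⇒ (P)PP ⇒ (PP)PP ⇒ (PPP)PP ⇒ (()PP)PP ⇒ (()PPP)PP ⇒ (()()PP)PP ⇒ (()()()P)PP ⇒ (()()()())PP ⇒ (()()()())()P ⇒ (()()()())()()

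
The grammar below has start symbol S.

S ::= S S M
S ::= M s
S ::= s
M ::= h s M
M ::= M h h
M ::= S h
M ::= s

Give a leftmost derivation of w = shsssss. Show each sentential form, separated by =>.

S => SSM   [S ::= S S M]
SSM => SSMSM   [S ::= S S M]
SSMSM => MsSMSM   [S ::= M s]
MsSMSM => ShsSMSM   [M ::= S h]
ShsSMSM => shsSMSM   [S ::= s]
shsSMSM => shssMSM   [S ::= s]
shssMSM => shsssSM   [M ::= s]
shsssSM => shssssM   [S ::= s]
shssssM => shsssss   [M ::= s]

S => SSM => SSMSM => MsSMSM => ShsSMSM => shsSMSM => shssMSM => shsssSM => shssssM => shsssss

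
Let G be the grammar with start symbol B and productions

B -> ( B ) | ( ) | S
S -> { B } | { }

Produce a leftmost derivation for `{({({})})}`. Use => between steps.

B => S => {B} => {(B)} => {(S)} => {({B})} => {({(B)})} => {({(S)})} => {({({})})}

B => S   [B -> S]
S => {B}   [S -> { B }]
{B} => {(B)}   [B -> ( B )]
{(B)} => {(S)}   [B -> S]
{(S)} => {({B})}   [S -> { B }]
{({B})} => {({(B)})}   [B -> ( B )]
{({(B)})} => {({(S)})}   [B -> S]
{({(S)})} => {({({})})}   [S -> { }]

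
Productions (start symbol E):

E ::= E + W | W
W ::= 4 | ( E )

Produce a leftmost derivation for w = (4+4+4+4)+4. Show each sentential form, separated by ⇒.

E ⇒ E+W   [E ::= E + W]
E+W ⇒ W+W   [E ::= W]
W+W ⇒ (E)+W   [W ::= ( E )]
(E)+W ⇒ (E+W)+W   [E ::= E + W]
(E+W)+W ⇒ (E+W+W)+W   [E ::= E + W]
(E+W+W)+W ⇒ (E+W+W+W)+W   [E ::= E + W]
(E+W+W+W)+W ⇒ (W+W+W+W)+W   [E ::= W]
(W+W+W+W)+W ⇒ (4+W+W+W)+W   [W ::= 4]
(4+W+W+W)+W ⇒ (4+4+W+W)+W   [W ::= 4]
(4+4+W+W)+W ⇒ (4+4+4+W)+W   [W ::= 4]
(4+4+4+W)+W ⇒ (4+4+4+4)+W   [W ::= 4]
(4+4+4+4)+W ⇒ (4+4+4+4)+4   [W ::= 4]

E⇒E+W⇒W+W⇒(E)+W⇒(E+W)+W⇒(E+W+W)+W⇒(E+W+W+W)+W⇒(W+W+W+W)+W⇒(4+W+W+W)+W⇒(4+4+W+W)+W⇒(4+4+4+W)+W⇒(4+4+4+4)+W⇒(4+4+4+4)+4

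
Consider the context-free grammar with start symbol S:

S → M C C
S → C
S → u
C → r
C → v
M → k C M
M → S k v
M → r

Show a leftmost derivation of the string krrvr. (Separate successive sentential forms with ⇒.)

S ⇒ MCC   [S → M C C]
MCC ⇒ kCMCC   [M → k C M]
kCMCC ⇒ krMCC   [C → r]
krMCC ⇒ krrCC   [M → r]
krrCC ⇒ krrvC   [C → v]
krrvC ⇒ krrvr   [C → r]

S ⇒ MCC ⇒ kCMCC ⇒ krMCC ⇒ krrCC ⇒ krrvC ⇒ krrvr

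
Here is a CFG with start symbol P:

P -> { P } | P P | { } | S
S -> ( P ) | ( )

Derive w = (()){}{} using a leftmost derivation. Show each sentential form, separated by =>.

P => PP   [P -> P P]
PP => SP   [P -> S]
SP => (P)P   [S -> ( P )]
(P)P => (S)P   [P -> S]
(S)P => (())P   [S -> ( )]
(())P => (())PP   [P -> P P]
(())PP => (()){}P   [P -> { }]
(()){}P => (()){}{}   [P -> { }]

P => PP => SP => (P)P => (S)P => (())P => (())PP => (()){}P => (()){}{}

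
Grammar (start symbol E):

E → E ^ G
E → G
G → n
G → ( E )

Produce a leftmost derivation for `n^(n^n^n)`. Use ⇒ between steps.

E ⇒ E^G ⇒ G^G ⇒ n^G ⇒ n^(E) ⇒ n^(E^G) ⇒ n^(E^G^G) ⇒ n^(G^G^G) ⇒ n^(n^G^G) ⇒ n^(n^n^G) ⇒ n^(n^n^n)

E ⇒ E^G   [E → E ^ G]
E^G ⇒ G^G   [E → G]
G^G ⇒ n^G   [G → n]
n^G ⇒ n^(E)   [G → ( E )]
n^(E) ⇒ n^(E^G)   [E → E ^ G]
n^(E^G) ⇒ n^(E^G^G)   [E → E ^ G]
n^(E^G^G) ⇒ n^(G^G^G)   [E → G]
n^(G^G^G) ⇒ n^(n^G^G)   [G → n]
n^(n^G^G) ⇒ n^(n^n^G)   [G → n]
n^(n^n^G) ⇒ n^(n^n^n)   [G → n]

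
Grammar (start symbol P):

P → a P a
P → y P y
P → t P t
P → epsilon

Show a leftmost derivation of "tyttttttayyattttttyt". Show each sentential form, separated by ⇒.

P ⇒ tPt ⇒ tyPyt ⇒ tytPtyt ⇒ tyttPttyt ⇒ tytttPtttyt ⇒ tyttttPttttyt ⇒ tytttttPtttttyt ⇒ tyttttttPttttttyt ⇒ tyttttttaPattttttyt ⇒ tyttttttayPyattttttyt ⇒ tyttttttayyattttttyt

P ⇒ tPt   [P → t P t]
tPt ⇒ tyPyt   [P → y P y]
tyPyt ⇒ tytPtyt   [P → t P t]
tytPtyt ⇒ tyttPttyt   [P → t P t]
tyttPttyt ⇒ tytttPtttyt   [P → t P t]
tytttPtttyt ⇒ tyttttPttttyt   [P → t P t]
tyttttPttttyt ⇒ tytttttPtttttyt   [P → t P t]
tytttttPtttttyt ⇒ tyttttttPttttttyt   [P → t P t]
tyttttttPttttttyt ⇒ tyttttttaPattttttyt   [P → a P a]
tyttttttaPattttttyt ⇒ tyttttttayPyattttttyt   [P → y P y]
tyttttttayPyattttttyt ⇒ tyttttttayyattttttyt   [P → epsilon]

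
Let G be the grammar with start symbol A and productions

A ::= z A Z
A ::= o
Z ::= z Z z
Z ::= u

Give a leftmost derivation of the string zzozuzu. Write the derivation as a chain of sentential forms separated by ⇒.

A ⇒ zAZ ⇒ zzAZZ ⇒ zzoZZ ⇒ zzozZzZ ⇒ zzozuzZ ⇒ zzozuzu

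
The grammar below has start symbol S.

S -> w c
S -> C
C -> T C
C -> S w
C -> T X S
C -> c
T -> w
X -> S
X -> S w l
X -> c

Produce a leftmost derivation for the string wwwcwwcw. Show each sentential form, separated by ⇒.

S⇒C⇒TXS⇒wXS⇒wSS⇒wCS⇒wTCS⇒wwCS⇒wwSwS⇒wwwcwS⇒wwwcwC⇒wwwcwSw⇒wwwcwwcw

S ⇒ C   [S -> C]
C ⇒ TXS   [C -> T X S]
TXS ⇒ wXS   [T -> w]
wXS ⇒ wSS   [X -> S]
wSS ⇒ wCS   [S -> C]
wCS ⇒ wTCS   [C -> T C]
wTCS ⇒ wwCS   [T -> w]
wwCS ⇒ wwSwS   [C -> S w]
wwSwS ⇒ wwwcwS   [S -> w c]
wwwcwS ⇒ wwwcwC   [S -> C]
wwwcwC ⇒ wwwcwSw   [C -> S w]
wwwcwSw ⇒ wwwcwwcw   [S -> w c]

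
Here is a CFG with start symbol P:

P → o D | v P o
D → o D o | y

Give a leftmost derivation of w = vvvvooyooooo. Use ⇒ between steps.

P ⇒ vPo   [P → v P o]
vPo ⇒ vvPoo   [P → v P o]
vvPoo ⇒ vvvPooo   [P → v P o]
vvvPooo ⇒ vvvvPoooo   [P → v P o]
vvvvPoooo ⇒ vvvvoDoooo   [P → o D]
vvvvoDoooo ⇒ vvvvooDooooo   [D → o D o]
vvvvooDooooo ⇒ vvvvooyooooo   [D → y]

P ⇒ vPo ⇒ vvPoo ⇒ vvvPooo ⇒ vvvvPoooo ⇒ vvvvoDoooo ⇒ vvvvooDooooo ⇒ vvvvooyooooo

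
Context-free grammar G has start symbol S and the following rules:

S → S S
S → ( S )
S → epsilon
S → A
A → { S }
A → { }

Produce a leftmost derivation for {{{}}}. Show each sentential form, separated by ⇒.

S ⇒ A ⇒ {S} ⇒ {A} ⇒ {{S}} ⇒ {{SS}} ⇒ {{SSS}} ⇒ {{SSSS}} ⇒ {{ASSS}} ⇒ {{{}SSS}} ⇒ {{{}SS}} ⇒ {{{}S}} ⇒ {{{}}}

S ⇒ A   [S → A]
A ⇒ {S}   [A → { S }]
{S} ⇒ {A}   [S → A]
{A} ⇒ {{S}}   [A → { S }]
{{S}} ⇒ {{SS}}   [S → S S]
{{SS}} ⇒ {{SSS}}   [S → S S]
{{SSS}} ⇒ {{SSSS}}   [S → S S]
{{SSSS}} ⇒ {{ASSS}}   [S → A]
{{ASSS}} ⇒ {{{}SSS}}   [A → { }]
{{{}SSS}} ⇒ {{{}SS}}   [S → epsilon]
{{{}SS}} ⇒ {{{}S}}   [S → epsilon]
{{{}S}} ⇒ {{{}}}   [S → epsilon]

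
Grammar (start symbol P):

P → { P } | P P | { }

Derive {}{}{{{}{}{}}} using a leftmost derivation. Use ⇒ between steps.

P⇒PP⇒PPP⇒{}PP⇒{}{}P⇒{}{}{P}⇒{}{}{{P}}⇒{}{}{{PP}}⇒{}{}{{{}P}}⇒{}{}{{{}PP}}⇒{}{}{{{}{}P}}⇒{}{}{{{}{}{}}}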